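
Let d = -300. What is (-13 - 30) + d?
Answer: -343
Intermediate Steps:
(-13 - 30) + d = (-13 - 30) - 300 = -43 - 300 = -343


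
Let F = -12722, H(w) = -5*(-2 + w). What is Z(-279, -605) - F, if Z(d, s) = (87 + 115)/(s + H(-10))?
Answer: 6933288/545 ≈ 12722.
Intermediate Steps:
H(w) = 10 - 5*w
Z(d, s) = 202/(60 + s) (Z(d, s) = (87 + 115)/(s + (10 - 5*(-10))) = 202/(s + (10 + 50)) = 202/(s + 60) = 202/(60 + s))
Z(-279, -605) - F = 202/(60 - 605) - 1*(-12722) = 202/(-545) + 12722 = 202*(-1/545) + 12722 = -202/545 + 12722 = 6933288/545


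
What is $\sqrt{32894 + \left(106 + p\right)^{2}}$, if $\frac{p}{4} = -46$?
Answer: $\sqrt{38978} \approx 197.43$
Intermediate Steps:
$p = -184$ ($p = 4 \left(-46\right) = -184$)
$\sqrt{32894 + \left(106 + p\right)^{2}} = \sqrt{32894 + \left(106 - 184\right)^{2}} = \sqrt{32894 + \left(-78\right)^{2}} = \sqrt{32894 + 6084} = \sqrt{38978}$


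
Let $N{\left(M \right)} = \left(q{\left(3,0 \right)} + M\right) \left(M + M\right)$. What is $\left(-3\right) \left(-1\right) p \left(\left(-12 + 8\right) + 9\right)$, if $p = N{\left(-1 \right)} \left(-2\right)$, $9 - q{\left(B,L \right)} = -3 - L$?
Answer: $660$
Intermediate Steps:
$q{\left(B,L \right)} = 12 + L$ ($q{\left(B,L \right)} = 9 - \left(-3 - L\right) = 9 + \left(3 + L\right) = 12 + L$)
$N{\left(M \right)} = 2 M \left(12 + M\right)$ ($N{\left(M \right)} = \left(\left(12 + 0\right) + M\right) \left(M + M\right) = \left(12 + M\right) 2 M = 2 M \left(12 + M\right)$)
$p = 44$ ($p = 2 \left(-1\right) \left(12 - 1\right) \left(-2\right) = 2 \left(-1\right) 11 \left(-2\right) = \left(-22\right) \left(-2\right) = 44$)
$\left(-3\right) \left(-1\right) p \left(\left(-12 + 8\right) + 9\right) = \left(-3\right) \left(-1\right) 44 \left(\left(-12 + 8\right) + 9\right) = 3 \cdot 44 \left(-4 + 9\right) = 132 \cdot 5 = 660$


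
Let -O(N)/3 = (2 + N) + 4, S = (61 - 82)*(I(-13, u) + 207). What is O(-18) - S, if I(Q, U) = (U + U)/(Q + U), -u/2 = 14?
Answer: 180879/41 ≈ 4411.7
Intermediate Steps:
u = -28 (u = -2*14 = -28)
I(Q, U) = 2*U/(Q + U) (I(Q, U) = (2*U)/(Q + U) = 2*U/(Q + U))
S = -179403/41 (S = (61 - 82)*(2*(-28)/(-13 - 28) + 207) = -21*(2*(-28)/(-41) + 207) = -21*(2*(-28)*(-1/41) + 207) = -21*(56/41 + 207) = -21*8543/41 = -179403/41 ≈ -4375.7)
O(N) = -18 - 3*N (O(N) = -3*((2 + N) + 4) = -3*(6 + N) = -18 - 3*N)
O(-18) - S = (-18 - 3*(-18)) - 1*(-179403/41) = (-18 + 54) + 179403/41 = 36 + 179403/41 = 180879/41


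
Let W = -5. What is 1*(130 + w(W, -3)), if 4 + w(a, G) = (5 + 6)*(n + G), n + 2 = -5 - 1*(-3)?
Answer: 49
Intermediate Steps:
n = -4 (n = -2 + (-5 - 1*(-3)) = -2 + (-5 + 3) = -2 - 2 = -4)
w(a, G) = -48 + 11*G (w(a, G) = -4 + (5 + 6)*(-4 + G) = -4 + 11*(-4 + G) = -4 + (-44 + 11*G) = -48 + 11*G)
1*(130 + w(W, -3)) = 1*(130 + (-48 + 11*(-3))) = 1*(130 + (-48 - 33)) = 1*(130 - 81) = 1*49 = 49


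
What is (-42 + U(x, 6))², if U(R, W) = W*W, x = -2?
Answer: 36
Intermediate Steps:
U(R, W) = W²
(-42 + U(x, 6))² = (-42 + 6²)² = (-42 + 36)² = (-6)² = 36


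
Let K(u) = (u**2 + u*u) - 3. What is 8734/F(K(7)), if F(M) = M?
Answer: 8734/95 ≈ 91.937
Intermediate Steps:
K(u) = -3 + 2*u**2 (K(u) = (u**2 + u**2) - 3 = 2*u**2 - 3 = -3 + 2*u**2)
8734/F(K(7)) = 8734/(-3 + 2*7**2) = 8734/(-3 + 2*49) = 8734/(-3 + 98) = 8734/95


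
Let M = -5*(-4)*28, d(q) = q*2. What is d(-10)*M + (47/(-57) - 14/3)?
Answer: -638713/57 ≈ -11205.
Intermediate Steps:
d(q) = 2*q
M = 560 (M = 20*28 = 560)
d(-10)*M + (47/(-57) - 14/3) = (2*(-10))*560 + (47/(-57) - 14/3) = -20*560 + (47*(-1/57) - 14*1/3) = -11200 + (-47/57 - 14/3) = -11200 - 313/57 = -638713/57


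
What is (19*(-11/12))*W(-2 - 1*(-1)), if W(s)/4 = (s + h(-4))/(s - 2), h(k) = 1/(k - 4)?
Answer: -209/8 ≈ -26.125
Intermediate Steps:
h(k) = 1/(-4 + k)
W(s) = 4*(-⅛ + s)/(-2 + s) (W(s) = 4*((s + 1/(-4 - 4))/(s - 2)) = 4*((s + 1/(-8))/(-2 + s)) = 4*((s - ⅛)/(-2 + s)) = 4*((-⅛ + s)/(-2 + s)) = 4*(-⅛ + s)/(-2 + s))
(19*(-11/12))*W(-2 - 1*(-1)) = (19*(-11/12))*((-1 + 8*(-2 - 1*(-1)))/(2*(-2 + (-2 - 1*(-1))))) = (19*(-11*1/12))*((-1 + 8*(-2 + 1))/(2*(-2 + (-2 + 1)))) = (19*(-11/12))*((-1 + 8*(-1))/(2*(-2 - 1))) = -209*(-1 - 8)/(24*(-3)) = -209*(-1)*(-9)/(24*3) = -209/12*3/2 = -209/8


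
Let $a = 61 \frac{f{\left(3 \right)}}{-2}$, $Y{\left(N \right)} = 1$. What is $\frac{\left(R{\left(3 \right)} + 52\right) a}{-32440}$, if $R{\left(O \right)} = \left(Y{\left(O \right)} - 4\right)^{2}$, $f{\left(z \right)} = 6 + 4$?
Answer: $\frac{3721}{6488} \approx 0.57352$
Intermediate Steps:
$f{\left(z \right)} = 10$
$R{\left(O \right)} = 9$ ($R{\left(O \right)} = \left(1 - 4\right)^{2} = \left(-3\right)^{2} = 9$)
$a = -305$ ($a = 61 \frac{10}{-2} = 61 \cdot 10 \left(- \frac{1}{2}\right) = 61 \left(-5\right) = -305$)
$\frac{\left(R{\left(3 \right)} + 52\right) a}{-32440} = \frac{\left(9 + 52\right) \left(-305\right)}{-32440} = 61 \left(-305\right) \left(- \frac{1}{32440}\right) = \left(-18605\right) \left(- \frac{1}{32440}\right) = \frac{3721}{6488}$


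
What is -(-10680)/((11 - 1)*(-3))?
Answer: -356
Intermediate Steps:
-(-10680)/((11 - 1)*(-3)) = -(-10680)/(10*(-3)) = -(-10680)/(-30) = -(-10680)*(-1)/30 = -120*89/30 = -356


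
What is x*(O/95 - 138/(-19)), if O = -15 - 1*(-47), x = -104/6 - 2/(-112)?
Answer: -55271/420 ≈ -131.60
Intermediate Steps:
x = -2909/168 (x = -104*⅙ - 2*(-1/112) = -52/3 + 1/56 = -2909/168 ≈ -17.315)
O = 32 (O = -15 + 47 = 32)
x*(O/95 - 138/(-19)) = -2909*(32/95 - 138/(-19))/168 = -2909*(32*(1/95) - 138*(-1/19))/168 = -2909*(32/95 + 138/19)/168 = -2909/168*38/5 = -55271/420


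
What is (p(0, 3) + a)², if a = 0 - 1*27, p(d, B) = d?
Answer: 729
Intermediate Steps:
a = -27 (a = 0 - 27 = -27)
(p(0, 3) + a)² = (0 - 27)² = (-27)² = 729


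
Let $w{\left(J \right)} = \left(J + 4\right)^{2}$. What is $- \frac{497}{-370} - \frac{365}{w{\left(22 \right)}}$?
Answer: $\frac{100461}{125060} \approx 0.8033$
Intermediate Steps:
$w{\left(J \right)} = \left(4 + J\right)^{2}$
$- \frac{497}{-370} - \frac{365}{w{\left(22 \right)}} = - \frac{497}{-370} - \frac{365}{\left(4 + 22\right)^{2}} = \left(-497\right) \left(- \frac{1}{370}\right) - \frac{365}{26^{2}} = \frac{497}{370} - \frac{365}{676} = \frac{100461}{125060}$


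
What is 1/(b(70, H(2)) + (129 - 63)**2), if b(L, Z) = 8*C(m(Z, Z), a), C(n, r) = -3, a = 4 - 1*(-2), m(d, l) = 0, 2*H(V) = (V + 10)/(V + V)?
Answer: 1/4332 ≈ 0.00023084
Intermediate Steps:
H(V) = (10 + V)/(4*V) (H(V) = ((V + 10)/(V + V))/2 = ((10 + V)/((2*V)))/2 = ((10 + V)*(1/(2*V)))/2 = ((10 + V)/(2*V))/2 = (10 + V)/(4*V))
a = 6 (a = 4 + 2 = 6)
b(L, Z) = -24 (b(L, Z) = 8*(-3) = -24)
1/(b(70, H(2)) + (129 - 63)**2) = 1/(-24 + (129 - 63)**2) = 1/(-24 + 66**2) = 1/(-24 + 4356) = 1/4332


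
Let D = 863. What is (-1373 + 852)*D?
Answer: -449623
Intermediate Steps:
(-1373 + 852)*D = (-1373 + 852)*863 = -521*863 = -449623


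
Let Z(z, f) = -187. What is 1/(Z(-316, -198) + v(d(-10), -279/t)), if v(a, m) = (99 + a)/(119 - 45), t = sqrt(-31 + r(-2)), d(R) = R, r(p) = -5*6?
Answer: -74/13749 ≈ -0.0053822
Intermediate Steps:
r(p) = -30
t = I*sqrt(61) (t = sqrt(-31 - 30) = sqrt(-61) = I*sqrt(61) ≈ 7.8102*I)
v(a, m) = 99/74 + a/74 (v(a, m) = (99 + a)/74 = (99 + a)*(1/74) = 99/74 + a/74)
1/(Z(-316, -198) + v(d(-10), -279/t)) = 1/(-187 + (99/74 + (1/74)*(-10))) = 1/(-187 + (99/74 - 5/37)) = 1/(-187 + 89/74) = 1/(-13749/74) = -74/13749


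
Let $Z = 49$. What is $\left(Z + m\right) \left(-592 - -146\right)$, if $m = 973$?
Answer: $-455812$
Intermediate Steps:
$\left(Z + m\right) \left(-592 - -146\right) = \left(49 + 973\right) \left(-592 - -146\right) = 1022 \left(-592 + 146\right) = 1022 \left(-446\right) = -455812$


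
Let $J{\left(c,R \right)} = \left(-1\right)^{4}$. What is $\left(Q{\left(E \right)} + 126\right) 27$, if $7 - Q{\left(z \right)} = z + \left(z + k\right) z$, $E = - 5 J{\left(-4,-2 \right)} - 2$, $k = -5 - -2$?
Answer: $1890$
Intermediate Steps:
$J{\left(c,R \right)} = 1$
$k = -3$ ($k = -5 + 2 = -3$)
$E = -7$ ($E = \left(-5\right) 1 - 2 = -5 - 2 = -7$)
$Q{\left(z \right)} = 7 - z - z \left(-3 + z\right)$ ($Q{\left(z \right)} = 7 - \left(z + \left(z - 3\right) z\right) = 7 - \left(z + \left(-3 + z\right) z\right) = 7 - \left(z + z \left(-3 + z\right)\right) = 7 - z - z \left(-3 + z\right)$)
$\left(Q{\left(E \right)} + 126\right) 27 = \left(\left(7 - \left(-7\right)^{2} + 2 \left(-7\right)\right) + 126\right) 27 = \left(\left(7 - 49 - 14\right) + 126\right) 27 = \left(-56 + 126\right) 27 = 70 \cdot 27 = 1890$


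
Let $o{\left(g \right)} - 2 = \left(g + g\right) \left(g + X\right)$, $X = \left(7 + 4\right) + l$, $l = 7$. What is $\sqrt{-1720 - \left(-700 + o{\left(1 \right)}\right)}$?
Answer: $2 i \sqrt{265} \approx 32.558 i$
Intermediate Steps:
$X = 18$ ($X = \left(7 + 4\right) + 7 = 11 + 7 = 18$)
$o{\left(g \right)} = 2 + 2 g \left(18 + g\right)$ ($o{\left(g \right)} = 2 + \left(g + g\right) \left(g + 18\right) = 2 + 2 g \left(18 + g\right)$)
$\sqrt{-1720 - \left(-700 + o{\left(1 \right)}\right)} = \sqrt{-1720 - \left(-698 + 2 + 36\right)} = \sqrt{-1720 + \left(700 - \left(2 + 2 \cdot 1 + 36\right)\right)} = \sqrt{-1720 + \left(700 - \left(2 + 2 + 36\right)\right)} = \sqrt{-1720 + \left(700 - 40\right)} = \sqrt{-1720 + 660} = \sqrt{-1060} = 2 i \sqrt{265}$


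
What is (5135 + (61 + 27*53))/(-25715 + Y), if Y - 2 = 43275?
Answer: 2209/5854 ≈ 0.37735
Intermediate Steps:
Y = 43277 (Y = 2 + 43275 = 43277)
(5135 + (61 + 27*53))/(-25715 + Y) = (5135 + (61 + 27*53))/(-25715 + 43277) = (5135 + (61 + 1431))/17562 = (5135 + 1492)*(1/17562) = 6627*(1/17562) = 2209/5854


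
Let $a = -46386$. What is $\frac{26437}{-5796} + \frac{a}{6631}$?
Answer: $- \frac{444157003}{38433276} \approx -11.557$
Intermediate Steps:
$\frac{26437}{-5796} + \frac{a}{6631} = \frac{26437}{-5796} - \frac{46386}{6631} = 26437 \left(- \frac{1}{5796}\right) - \frac{46386}{6631} = - \frac{26437}{5796} - \frac{46386}{6631} = - \frac{444157003}{38433276}$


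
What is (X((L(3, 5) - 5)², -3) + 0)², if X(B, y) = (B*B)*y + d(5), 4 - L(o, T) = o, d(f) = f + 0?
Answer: 582169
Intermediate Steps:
d(f) = f
L(o, T) = 4 - o
X(B, y) = 5 + y*B² (X(B, y) = (B*B)*y + 5 = B²*y + 5 = y*B² + 5 = 5 + y*B²)
(X((L(3, 5) - 5)², -3) + 0)² = ((5 - 3*((4 - 1*3) - 5)⁴) + 0)² = ((5 - 3*((4 - 3) - 5)⁴) + 0)² = ((5 - 3*(1 - 5)⁴) + 0)² = ((5 - 3*((-4)²)²) + 0)² = ((5 - 3*16²) + 0)² = ((5 - 3*256) + 0)² = ((5 - 768) + 0)² = (-763 + 0)² = (-763)² = 582169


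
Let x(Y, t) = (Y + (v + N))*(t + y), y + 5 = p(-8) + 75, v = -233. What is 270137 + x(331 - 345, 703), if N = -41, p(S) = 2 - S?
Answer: 44633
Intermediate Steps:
y = 80 (y = -5 + ((2 - 1*(-8)) + 75) = -5 + ((2 + 8) + 75) = -5 + (10 + 75) = -5 + 85 = 80)
x(Y, t) = (-274 + Y)*(80 + t) (x(Y, t) = (Y + (-233 - 41))*(t + 80) = (Y - 274)*(80 + t) = (-274 + Y)*(80 + t))
270137 + x(331 - 345, 703) = 270137 + (-21920 - 274*703 + 80*(331 - 345) + (331 - 345)*703) = 270137 + (-21920 - 192622 + 80*(-14) - 14*703) = 270137 + (-21920 - 192622 - 1120 - 9842) = 270137 - 225504 = 44633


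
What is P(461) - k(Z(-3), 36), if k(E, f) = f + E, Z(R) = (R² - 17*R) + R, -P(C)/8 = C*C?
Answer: -1700261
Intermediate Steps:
P(C) = -8*C² (P(C) = -8*C*C = -8*C²)
Z(R) = R² - 16*R
k(E, f) = E + f
P(461) - k(Z(-3), 36) = -8*461² - (-3*(-16 - 3) + 36) = -8*212521 - (-3*(-19) + 36) = -1700168 - (57 + 36) = -1700168 - 1*93 = -1700168 - 93 = -1700261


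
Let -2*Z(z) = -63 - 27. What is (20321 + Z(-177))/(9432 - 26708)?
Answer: -10183/8638 ≈ -1.1789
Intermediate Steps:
Z(z) = 45 (Z(z) = -(-63 - 27)/2 = -1/2*(-90) = 45)
(20321 + Z(-177))/(9432 - 26708) = (20321 + 45)/(9432 - 26708) = 20366/(-17276) = 20366*(-1/17276) = -10183/8638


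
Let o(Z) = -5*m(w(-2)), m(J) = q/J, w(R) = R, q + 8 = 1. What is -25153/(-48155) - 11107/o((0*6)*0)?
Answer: 42823821/67417 ≈ 635.21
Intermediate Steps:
q = -7 (q = -8 + 1 = -7)
m(J) = -7/J
o(Z) = -35/2 (o(Z) = -(-35)/(-2) = -(-35)*(-1)/2 = -5*7/2 = -35/2)
-25153/(-48155) - 11107/o((0*6)*0) = -25153/(-48155) - 11107/(-35/2) = -25153*(-1/48155) - 11107*(-2/35) = 25153/48155 + 22214/35 = 42823821/67417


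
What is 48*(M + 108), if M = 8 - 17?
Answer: 4752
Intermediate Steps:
M = -9
48*(M + 108) = 48*(-9 + 108) = 48*99 = 4752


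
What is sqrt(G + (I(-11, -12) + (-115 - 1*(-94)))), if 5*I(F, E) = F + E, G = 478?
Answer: sqrt(11310)/5 ≈ 21.270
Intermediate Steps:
I(F, E) = E/5 + F/5 (I(F, E) = (F + E)/5 = (E + F)/5 = E/5 + F/5)
sqrt(G + (I(-11, -12) + (-115 - 1*(-94)))) = sqrt(478 + (((1/5)*(-12) + (1/5)*(-11)) + (-115 - 1*(-94)))) = sqrt(478 + ((-12/5 - 11/5) + (-115 + 94))) = sqrt(478 + (-23/5 - 21)) = sqrt(478 - 128/5) = sqrt(2262/5) = sqrt(11310)/5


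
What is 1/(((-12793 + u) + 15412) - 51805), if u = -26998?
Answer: -1/76184 ≈ -1.3126e-5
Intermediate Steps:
1/(((-12793 + u) + 15412) - 51805) = 1/(((-12793 - 26998) + 15412) - 51805) = 1/((-39791 + 15412) - 51805) = 1/(-24379 - 51805) = 1/(-76184) = -1/76184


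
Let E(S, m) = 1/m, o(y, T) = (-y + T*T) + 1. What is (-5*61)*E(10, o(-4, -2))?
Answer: -305/9 ≈ -33.889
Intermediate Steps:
o(y, T) = 1 + T**2 - y (o(y, T) = (-y + T**2) + 1 = (T**2 - y) + 1 = 1 + T**2 - y)
(-5*61)*E(10, o(-4, -2)) = (-5*61)/(1 + (-2)**2 - 1*(-4)) = -305/(1 + 4 + 4) = -305/9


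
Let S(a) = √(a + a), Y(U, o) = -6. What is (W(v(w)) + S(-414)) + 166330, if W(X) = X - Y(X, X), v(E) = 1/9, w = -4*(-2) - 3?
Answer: 1497025/9 + 6*I*√23 ≈ 1.6634e+5 + 28.775*I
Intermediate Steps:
w = 5 (w = 8 - 3 = 5)
S(a) = √2*√a (S(a) = √(2*a) = √2*√a)
v(E) = ⅑
W(X) = 6 + X (W(X) = X - 1*(-6) = X + 6 = 6 + X)
(W(v(w)) + S(-414)) + 166330 = ((6 + ⅑) + √2*√(-414)) + 166330 = (55/9 + √2*(3*I*√46)) + 166330 = (55/9 + 6*I*√23) + 166330 = 1497025/9 + 6*I*√23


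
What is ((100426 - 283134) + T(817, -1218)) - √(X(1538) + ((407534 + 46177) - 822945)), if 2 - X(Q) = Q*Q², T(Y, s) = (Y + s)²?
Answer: -21907 - 2*I*√909605526 ≈ -21907.0 - 60319.0*I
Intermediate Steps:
X(Q) = 2 - Q³ (X(Q) = 2 - Q*Q² = 2 - Q³)
((100426 - 283134) + T(817, -1218)) - √(X(1538) + ((407534 + 46177) - 822945)) = ((100426 - 283134) + (817 - 1218)²) - √((2 - 1*1538³) + ((407534 + 46177) - 822945)) = (-182708 + (-401)²) - √((2 - 1*3638052872) + (453711 - 822945)) = (-182708 + 160801) - √((2 - 3638052872) - 369234) = -21907 - √(-3638052870 - 369234) = -21907 - √(-3638422104) = -21907 - 2*I*√909605526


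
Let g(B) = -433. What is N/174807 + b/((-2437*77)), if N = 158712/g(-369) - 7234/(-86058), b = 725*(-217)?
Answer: 73016396106396016/87308430950664693 ≈ 0.83630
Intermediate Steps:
b = -157325
N = -6827652487/18631557 (N = 158712/(-433) - 7234/(-86058) = 158712*(-1/433) - 7234*(-1/86058) = -158712/433 + 3617/43029 = -6827652487/18631557 ≈ -366.46)
N/174807 + b/((-2437*77)) = -6827652487/18631557/174807 - 157325/((-2437*77)) = -6827652487/18631557*1/174807 - 157325/(-187649) = -6827652487/3256926584499 - 157325*(-1/187649) = -6827652487/3256926584499 + 22475/26807 = 73016396106396016/87308430950664693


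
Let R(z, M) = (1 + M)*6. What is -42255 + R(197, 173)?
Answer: -41211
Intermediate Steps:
R(z, M) = 6 + 6*M
-42255 + R(197, 173) = -42255 + (6 + 6*173) = -42255 + (6 + 1038) = -42255 + 1044 = -41211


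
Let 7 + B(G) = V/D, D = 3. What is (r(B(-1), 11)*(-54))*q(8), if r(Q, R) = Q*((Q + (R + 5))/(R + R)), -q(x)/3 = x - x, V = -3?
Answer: 0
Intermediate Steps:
q(x) = 0 (q(x) = -3*(x - x) = -3*0 = 0)
B(G) = -8 (B(G) = -7 - 3/3 = -7 - 3*⅓ = -7 - 1 = -8)
r(Q, R) = Q*(5 + Q + R)/(2*R) (r(Q, R) = Q*((Q + (5 + R))/((2*R))) = Q*((5 + Q + R)*(1/(2*R))) = Q*((5 + Q + R)/(2*R)) = Q*(5 + Q + R)/(2*R))
(r(B(-1), 11)*(-54))*q(8) = (((½)*(-8)*(5 - 8 + 11)/11)*(-54))*0 = (((½)*(-8)*(1/11)*8)*(-54))*0 = -32/11*(-54)*0 = (1728/11)*0 = 0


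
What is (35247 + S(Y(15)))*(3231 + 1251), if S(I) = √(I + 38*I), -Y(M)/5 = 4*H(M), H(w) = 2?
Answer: 157977054 + 8964*I*√390 ≈ 1.5798e+8 + 1.7702e+5*I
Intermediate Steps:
Y(M) = -40 (Y(M) = -20*2 = -5*8 = -40)
S(I) = √39*√I (S(I) = √(39*I) = √39*√I)
(35247 + S(Y(15)))*(3231 + 1251) = (35247 + √39*√(-40))*(3231 + 1251) = (35247 + √39*(2*I*√10))*4482 = (35247 + 2*I*√390)*4482 = 157977054 + 8964*I*√390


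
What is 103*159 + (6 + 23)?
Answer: 16406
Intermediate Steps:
103*159 + (6 + 23) = 16377 + 29 = 16406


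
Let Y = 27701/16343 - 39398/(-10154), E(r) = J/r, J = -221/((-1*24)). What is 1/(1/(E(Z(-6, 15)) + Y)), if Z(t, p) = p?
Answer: 184865468071/29870427960 ≈ 6.1889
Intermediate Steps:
J = 221/24 (J = -221/(-24) = -221*(-1/24) = 221/24 ≈ 9.2083)
E(r) = 221/(24*r)
Y = 462578734/82973411 (Y = 27701*(1/16343) - 39398*(-1/10154) = 27701/16343 + 19699/5077 = 462578734/82973411 ≈ 5.5750)
1/(1/(E(Z(-6, 15)) + Y)) = 1/(1/((221/24)/15 + 462578734/82973411)) = 1/(1/((221/24)*(1/15) + 462578734/82973411)) = 1/(1/(221/360 + 462578734/82973411)) = 1/(1/(184865468071/29870427960)) = 1/(29870427960/184865468071) = 184865468071/29870427960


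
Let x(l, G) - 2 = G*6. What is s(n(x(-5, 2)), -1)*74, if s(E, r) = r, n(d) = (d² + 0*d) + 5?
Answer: -74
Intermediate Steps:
x(l, G) = 2 + 6*G (x(l, G) = 2 + G*6 = 2 + 6*G)
n(d) = 5 + d² (n(d) = (d² + 0) + 5 = d² + 5 = 5 + d²)
s(n(x(-5, 2)), -1)*74 = -1*74 = -74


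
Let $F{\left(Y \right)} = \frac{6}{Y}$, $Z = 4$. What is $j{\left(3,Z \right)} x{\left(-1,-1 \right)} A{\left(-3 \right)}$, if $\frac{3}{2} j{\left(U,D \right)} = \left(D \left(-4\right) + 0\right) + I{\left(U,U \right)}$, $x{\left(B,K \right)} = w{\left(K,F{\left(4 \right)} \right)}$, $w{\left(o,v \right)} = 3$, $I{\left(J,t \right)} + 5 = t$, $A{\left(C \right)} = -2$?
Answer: $72$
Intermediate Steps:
$I{\left(J,t \right)} = -5 + t$
$x{\left(B,K \right)} = 3$
$j{\left(U,D \right)} = - \frac{10}{3} - \frac{8 D}{3} + \frac{2 U}{3}$ ($j{\left(U,D \right)} = \frac{2 \left(\left(D \left(-4\right) + 0\right) + \left(-5 + U\right)\right)}{3} = \frac{2 \left(\left(- 4 D + 0\right) + \left(-5 + U\right)\right)}{3} = \frac{2 \left(- 4 D + \left(-5 + U\right)\right)}{3} = \frac{2 \left(-5 + U - 4 D\right)}{3} = - \frac{10}{3} - \frac{8 D}{3} + \frac{2 U}{3}$)
$j{\left(3,Z \right)} x{\left(-1,-1 \right)} A{\left(-3 \right)} = \left(- \frac{10}{3} - \frac{32}{3} + \frac{2}{3} \cdot 3\right) 3 \left(-2\right) = \left(- \frac{10}{3} - \frac{32}{3} + 2\right) 3 \left(-2\right) = \left(-12\right) 3 \left(-2\right) = \left(-36\right) \left(-2\right) = 72$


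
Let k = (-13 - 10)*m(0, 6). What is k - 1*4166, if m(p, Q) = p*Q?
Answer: -4166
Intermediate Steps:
m(p, Q) = Q*p
k = 0 (k = (-13 - 10)*(6*0) = -23*0 = 0)
k - 1*4166 = 0 - 1*4166 = 0 - 4166 = -4166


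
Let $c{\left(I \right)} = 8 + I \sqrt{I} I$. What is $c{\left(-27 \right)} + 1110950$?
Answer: $1110958 + 2187 i \sqrt{3} \approx 1.111 \cdot 10^{6} + 3788.0 i$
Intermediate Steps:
$c{\left(I \right)} = 8 + I^{\frac{5}{2}}$ ($c{\left(I \right)} = 8 + I^{\frac{3}{2}} I = 8 + I^{\frac{5}{2}}$)
$c{\left(-27 \right)} + 1110950 = \left(8 + \left(-27\right)^{\frac{5}{2}}\right) + 1110950 = \left(8 + 2187 i \sqrt{3}\right) + 1110950 = 1110958 + 2187 i \sqrt{3}$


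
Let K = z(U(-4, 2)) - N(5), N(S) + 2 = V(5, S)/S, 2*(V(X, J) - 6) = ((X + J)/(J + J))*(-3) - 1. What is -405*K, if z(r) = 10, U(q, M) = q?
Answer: -4536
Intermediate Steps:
V(X, J) = 11/2 - 3*(J + X)/(4*J) (V(X, J) = 6 + (((X + J)/(J + J))*(-3) - 1)/2 = 6 + (((J + X)/((2*J)))*(-3) - 1)/2 = 6 + (((J + X)*(1/(2*J)))*(-3) - 1)/2 = 6 + (((J + X)/(2*J))*(-3) - 1)/2 = 6 + (-3*(J + X)/(2*J) - 1)/2 = 6 + (-1 - 3*(J + X)/(2*J))/2 = 6 + (-½ - 3*(J + X)/(4*J)) = 11/2 - 3*(J + X)/(4*J))
N(S) = -2 + (-15 + 19*S)/(4*S²) (N(S) = -2 + ((-3*5 + 19*S)/(4*S))/S = -2 + ((-15 + 19*S)/(4*S))/S = -2 + (-15 + 19*S)/(4*S²))
K = 56/5 (K = 10 - (-2 - 15/4/5² + (19/4)/5) = 10 - (-2 - 15/4*1/25 + (19/4)*(⅕)) = 10 - (-2 - 3/20 + 19/20) = 10 - 1*(-6/5) = 10 + 6/5 = 56/5 ≈ 11.200)
-405*K = -405*56/5 = -4536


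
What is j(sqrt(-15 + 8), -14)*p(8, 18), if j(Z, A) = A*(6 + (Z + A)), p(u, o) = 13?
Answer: 1456 - 182*I*sqrt(7) ≈ 1456.0 - 481.53*I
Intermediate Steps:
j(Z, A) = A*(6 + A + Z) (j(Z, A) = A*(6 + (A + Z)) = A*(6 + A + Z))
j(sqrt(-15 + 8), -14)*p(8, 18) = -14*(6 - 14 + sqrt(-15 + 8))*13 = -14*(6 - 14 + sqrt(-7))*13 = -14*(6 - 14 + I*sqrt(7))*13 = -14*(-8 + I*sqrt(7))*13 = (112 - 14*I*sqrt(7))*13 = 1456 - 182*I*sqrt(7)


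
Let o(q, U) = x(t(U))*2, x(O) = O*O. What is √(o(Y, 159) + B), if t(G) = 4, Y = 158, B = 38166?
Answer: √38198 ≈ 195.44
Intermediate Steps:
x(O) = O²
o(q, U) = 32 (o(q, U) = 4²*2 = 16*2 = 32)
√(o(Y, 159) + B) = √(32 + 38166) = √38198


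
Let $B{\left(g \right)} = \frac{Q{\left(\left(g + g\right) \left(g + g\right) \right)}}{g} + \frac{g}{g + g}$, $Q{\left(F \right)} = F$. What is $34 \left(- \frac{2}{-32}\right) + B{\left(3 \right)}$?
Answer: $\frac{117}{8} \approx 14.625$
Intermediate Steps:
$B{\left(g \right)} = \frac{1}{2} + 4 g$ ($B{\left(g \right)} = \frac{\left(g + g\right) \left(g + g\right)}{g} + \frac{g}{g + g} = \frac{2 g 2 g}{g} + \frac{g}{2 g} = \frac{4 g^{2}}{g} + g \frac{1}{2 g} = 4 g + \frac{1}{2} = \frac{1}{2} + 4 g$)
$34 \left(- \frac{2}{-32}\right) + B{\left(3 \right)} = 34 \left(- \frac{2}{-32}\right) + \left(\frac{1}{2} + 4 \cdot 3\right) = 34 \left(\left(-2\right) \left(- \frac{1}{32}\right)\right) + \left(\frac{1}{2} + 12\right) = 34 \cdot \frac{1}{16} + \frac{25}{2} = \frac{17}{8} + \frac{25}{2} = \frac{117}{8}$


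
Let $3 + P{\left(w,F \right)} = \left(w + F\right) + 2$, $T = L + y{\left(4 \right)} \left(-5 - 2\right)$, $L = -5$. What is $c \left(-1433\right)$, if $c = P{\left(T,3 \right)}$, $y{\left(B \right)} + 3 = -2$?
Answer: $-45856$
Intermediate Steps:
$y{\left(B \right)} = -5$ ($y{\left(B \right)} = -3 - 2 = -5$)
$T = 30$ ($T = -5 - 5 \left(-5 - 2\right) = -5 - -35 = -5 + 35 = 30$)
$P{\left(w,F \right)} = -1 + F + w$ ($P{\left(w,F \right)} = -3 + \left(\left(w + F\right) + 2\right) = -3 + \left(\left(F + w\right) + 2\right) = -3 + \left(2 + F + w\right) = -1 + F + w$)
$c = 32$ ($c = -1 + 3 + 30 = 32$)
$c \left(-1433\right) = 32 \left(-1433\right) = -45856$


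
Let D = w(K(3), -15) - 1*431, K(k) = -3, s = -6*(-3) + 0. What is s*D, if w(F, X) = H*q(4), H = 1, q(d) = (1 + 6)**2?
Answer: -6876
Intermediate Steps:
q(d) = 49 (q(d) = 7**2 = 49)
s = 18 (s = 18 + 0 = 18)
w(F, X) = 49 (w(F, X) = 1*49 = 49)
D = -382 (D = 49 - 1*431 = 49 - 431 = -382)
s*D = 18*(-382) = -6876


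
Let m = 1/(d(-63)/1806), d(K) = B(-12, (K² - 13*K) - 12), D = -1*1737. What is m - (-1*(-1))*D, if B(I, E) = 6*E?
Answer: 8296213/4776 ≈ 1737.1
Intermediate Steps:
D = -1737
d(K) = -72 - 78*K + 6*K² (d(K) = 6*((K² - 13*K) - 12) = 6*(-12 + K² - 13*K) = -72 - 78*K + 6*K²)
m = 301/4776 (m = 1/((-72 - 78*(-63) + 6*(-63)²)/1806) = 1/((-72 + 4914 + 6*3969)*(1/1806)) = 1/((-72 + 4914 + 23814)*(1/1806)) = 1/(28656*(1/1806)) = 1/(4776/301) = 301/4776 ≈ 0.063023)
m - (-1*(-1))*D = 301/4776 - (-1*(-1))*(-1737) = 301/4776 - (-1737) = 301/4776 - 1*(-1737) = 301/4776 + 1737 = 8296213/4776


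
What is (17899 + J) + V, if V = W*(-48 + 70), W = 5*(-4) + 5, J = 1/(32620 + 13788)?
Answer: 815342153/46408 ≈ 17569.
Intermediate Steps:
J = 1/46408 ≈ 2.1548e-5
W = -15 (W = -20 + 5 = -15)
V = -330 (V = -15*(-48 + 70) = -15*22 = -330)
(17899 + J) + V = (17899 + 1/46408) - 330 = 830656793/46408 - 330 = 815342153/46408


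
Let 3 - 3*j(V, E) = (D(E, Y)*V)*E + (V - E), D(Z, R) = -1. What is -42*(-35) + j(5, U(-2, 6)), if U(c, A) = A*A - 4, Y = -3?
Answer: 4600/3 ≈ 1533.3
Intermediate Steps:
U(c, A) = -4 + A**2 (U(c, A) = A**2 - 4 = -4 + A**2)
j(V, E) = 1 - V/3 + E/3 + E*V/3 (j(V, E) = 1 - ((-V)*E + (V - E))/3 = 1 - (-E*V + (V - E))/3 = 1 - (V - E - E*V)/3 = 1 + (-V/3 + E/3 + E*V/3) = 1 - V/3 + E/3 + E*V/3)
-42*(-35) + j(5, U(-2, 6)) = -42*(-35) + (1 - 1/3*5 + (-4 + 6**2)/3 + (1/3)*(-4 + 6**2)*5) = 1470 + (1 - 5/3 + (-4 + 36)/3 + (1/3)*(-4 + 36)*5) = 1470 + (1 - 5/3 + (1/3)*32 + (1/3)*32*5) = 1470 + (1 - 5/3 + 32/3 + 160/3) = 1470 + 190/3 = 4600/3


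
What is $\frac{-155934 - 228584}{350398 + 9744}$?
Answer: $- \frac{192259}{180071} \approx -1.0677$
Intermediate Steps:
$\frac{-155934 - 228584}{350398 + 9744} = - \frac{384518}{360142} = \left(-384518\right) \frac{1}{360142} = - \frac{192259}{180071}$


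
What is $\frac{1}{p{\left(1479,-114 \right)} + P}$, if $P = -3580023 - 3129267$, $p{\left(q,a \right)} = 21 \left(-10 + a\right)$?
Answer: $- \frac{1}{6711894} \approx -1.4899 \cdot 10^{-7}$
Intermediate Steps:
$p{\left(q,a \right)} = -210 + 21 a$
$P = -6709290$
$\frac{1}{p{\left(1479,-114 \right)} + P} = \frac{1}{\left(-210 + 21 \left(-114\right)\right) - 6709290} = \frac{1}{\left(-210 - 2394\right) - 6709290} = \frac{1}{-2604 - 6709290} = \frac{1}{-6711894} = - \frac{1}{6711894}$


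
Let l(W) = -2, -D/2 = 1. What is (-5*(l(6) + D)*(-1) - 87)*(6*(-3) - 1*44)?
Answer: 6634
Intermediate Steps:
D = -2 (D = -2*1 = -2)
(-5*(l(6) + D)*(-1) - 87)*(6*(-3) - 1*44) = (-5*(-2 - 2)*(-1) - 87)*(6*(-3) - 1*44) = (-5*(-4)*(-1) - 87)*(-18 - 44) = (20*(-1) - 87)*(-62) = (-20 - 87)*(-62) = -107*(-62) = 6634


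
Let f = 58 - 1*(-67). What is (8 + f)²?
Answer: 17689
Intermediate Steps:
f = 125 (f = 58 + 67 = 125)
(8 + f)² = (8 + 125)² = 133² = 17689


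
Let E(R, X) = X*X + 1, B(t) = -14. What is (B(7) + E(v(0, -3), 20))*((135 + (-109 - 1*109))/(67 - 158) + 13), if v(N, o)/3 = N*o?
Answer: 489942/91 ≈ 5384.0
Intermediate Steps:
v(N, o) = 3*N*o (v(N, o) = 3*(N*o) = 3*N*o)
E(R, X) = 1 + X**2 (E(R, X) = X**2 + 1 = 1 + X**2)
(B(7) + E(v(0, -3), 20))*((135 + (-109 - 1*109))/(67 - 158) + 13) = (-14 + (1 + 20**2))*((135 + (-109 - 1*109))/(67 - 158) + 13) = (-14 + (1 + 400))*((135 + (-109 - 109))/(-91) + 13) = (-14 + 401)*((135 - 218)*(-1/91) + 13) = 387*(-83*(-1/91) + 13) = 387*(83/91 + 13) = 387*(1266/91) = 489942/91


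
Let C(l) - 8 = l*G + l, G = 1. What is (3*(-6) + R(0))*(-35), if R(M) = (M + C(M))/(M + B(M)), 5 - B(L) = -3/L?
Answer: 630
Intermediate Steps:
B(L) = 5 + 3/L (B(L) = 5 - (-3)/L = 5 + 3/L)
C(l) = 8 + 2*l (C(l) = 8 + (l*1 + l) = 8 + (l + l) = 8 + 2*l)
R(M) = (8 + 3*M)/(5 + M + 3/M) (R(M) = (M + (8 + 2*M))/(M + (5 + 3/M)) = (8 + 3*M)/(5 + M + 3/M))
(3*(-6) + R(0))*(-35) = (3*(-6) + 0*(8 + 3*0)/(3 + 0² + 5*0))*(-35) = (-18 + 0*(8 + 0)/(3 + 0 + 0))*(-35) = (-18 + 0*8/3)*(-35) = (-18 + 0*(⅓)*8)*(-35) = (-18 + 0)*(-35) = -18*(-35) = 630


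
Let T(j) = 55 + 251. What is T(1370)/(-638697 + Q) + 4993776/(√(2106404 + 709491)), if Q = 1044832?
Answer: 306/406135 + 4993776*√2815895/2815895 ≈ 2975.9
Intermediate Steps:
T(j) = 306
T(1370)/(-638697 + Q) + 4993776/(√(2106404 + 709491)) = 306/(-638697 + 1044832) + 4993776/(√(2106404 + 709491)) = 306/406135 + 4993776/(√2815895) = 306*(1/406135) + 4993776*(√2815895/2815895) = 306/406135 + 4993776*√2815895/2815895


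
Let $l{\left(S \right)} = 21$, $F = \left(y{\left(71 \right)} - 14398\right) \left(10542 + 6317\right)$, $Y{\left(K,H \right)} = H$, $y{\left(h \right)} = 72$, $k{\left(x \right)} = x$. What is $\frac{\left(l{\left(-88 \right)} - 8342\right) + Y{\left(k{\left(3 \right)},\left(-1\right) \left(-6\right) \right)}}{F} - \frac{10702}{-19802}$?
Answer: $\frac{1292466730749}{2391309658634} \approx 0.54048$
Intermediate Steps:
$F = -241522034$ ($F = \left(72 - 14398\right) \left(10542 + 6317\right) = \left(-14326\right) 16859 = -241522034$)
$\frac{\left(l{\left(-88 \right)} - 8342\right) + Y{\left(k{\left(3 \right)},\left(-1\right) \left(-6\right) \right)}}{F} - \frac{10702}{-19802} = \frac{\left(21 - 8342\right) - -6}{-241522034} - \frac{10702}{-19802} = \left(-8321 + 6\right) \left(- \frac{1}{241522034}\right) - - \frac{5351}{9901} = \left(-8315\right) \left(- \frac{1}{241522034}\right) + \frac{5351}{9901} = \frac{8315}{241522034} + \frac{5351}{9901} = \frac{1292466730749}{2391309658634}$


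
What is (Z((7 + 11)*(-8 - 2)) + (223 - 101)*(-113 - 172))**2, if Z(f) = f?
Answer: 1221502500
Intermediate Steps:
(Z((7 + 11)*(-8 - 2)) + (223 - 101)*(-113 - 172))**2 = ((7 + 11)*(-8 - 2) + (223 - 101)*(-113 - 172))**2 = (18*(-10) + 122*(-285))**2 = (-180 - 34770)**2 = (-34950)**2 = 1221502500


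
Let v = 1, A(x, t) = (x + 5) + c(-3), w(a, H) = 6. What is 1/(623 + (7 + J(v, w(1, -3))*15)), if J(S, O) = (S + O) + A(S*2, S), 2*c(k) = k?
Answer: 2/1635 ≈ 0.0012232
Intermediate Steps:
c(k) = k/2
A(x, t) = 7/2 + x (A(x, t) = (x + 5) + (1/2)*(-3) = (5 + x) - 3/2 = 7/2 + x)
J(S, O) = 7/2 + O + 3*S (J(S, O) = (S + O) + (7/2 + S*2) = (O + S) + (7/2 + 2*S) = 7/2 + O + 3*S)
1/(623 + (7 + J(v, w(1, -3))*15)) = 1/(623 + (7 + (7/2 + 6 + 3*1)*15)) = 1/(623 + (7 + (7/2 + 6 + 3)*15)) = 1/(623 + (7 + (25/2)*15)) = 1/(623 + (7 + 375/2)) = 1/(623 + 389/2) = 1/(1635/2) = 2/1635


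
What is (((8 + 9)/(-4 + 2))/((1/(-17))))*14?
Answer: 2023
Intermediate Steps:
(((8 + 9)/(-4 + 2))/((1/(-17))))*14 = ((17/(-2))/((1*(-1/17))))*14 = ((17*(-½))/(-1/17))*14 = -17*(-17/2)*14 = (289/2)*14 = 2023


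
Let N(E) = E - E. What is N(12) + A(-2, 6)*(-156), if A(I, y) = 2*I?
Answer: 624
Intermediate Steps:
N(E) = 0
N(12) + A(-2, 6)*(-156) = 0 + (2*(-2))*(-156) = 0 - 4*(-156) = 0 + 624 = 624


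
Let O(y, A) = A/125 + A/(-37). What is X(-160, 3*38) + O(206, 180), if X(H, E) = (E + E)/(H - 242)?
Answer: -247406/61975 ≈ -3.9920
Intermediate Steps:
X(H, E) = 2*E/(-242 + H) (X(H, E) = (2*E)/(-242 + H) = 2*E/(-242 + H))
O(y, A) = -88*A/4625 (O(y, A) = A*(1/125) + A*(-1/37) = A/125 - A/37 = -88*A/4625)
X(-160, 3*38) + O(206, 180) = 2*(3*38)/(-242 - 160) - 88/4625*180 = 2*114/(-402) - 3168/925 = 2*114*(-1/402) - 3168/925 = -38/67 - 3168/925 = -247406/61975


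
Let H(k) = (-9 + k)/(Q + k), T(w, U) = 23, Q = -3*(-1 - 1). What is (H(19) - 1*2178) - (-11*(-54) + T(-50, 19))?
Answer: -13973/5 ≈ -2794.6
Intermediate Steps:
Q = 6 (Q = -3*(-2) = 6)
H(k) = (-9 + k)/(6 + k)
(H(19) - 1*2178) - (-11*(-54) + T(-50, 19)) = ((-9 + 19)/(6 + 19) - 1*2178) - (-11*(-54) + 23) = (10/25 - 2178) - (594 + 23) = ((1/25)*10 - 2178) - 1*617 = (2/5 - 2178) - 617 = -10888/5 - 617 = -13973/5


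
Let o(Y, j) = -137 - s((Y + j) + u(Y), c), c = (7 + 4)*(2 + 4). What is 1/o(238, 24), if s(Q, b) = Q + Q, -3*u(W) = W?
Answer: -3/1507 ≈ -0.0019907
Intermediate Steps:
u(W) = -W/3
c = 66 (c = 11*6 = 66)
s(Q, b) = 2*Q
o(Y, j) = -137 - 2*j - 4*Y/3 (o(Y, j) = -137 - 2*((Y + j) - Y/3) = -137 - 2*(j + 2*Y/3) = -137 - (2*j + 4*Y/3) = -137 + (-2*j - 4*Y/3) = -137 - 2*j - 4*Y/3)
1/o(238, 24) = 1/(-137 - 2*24 - 4/3*238) = 1/(-137 - 48 - 952/3) = 1/(-1507/3) = -3/1507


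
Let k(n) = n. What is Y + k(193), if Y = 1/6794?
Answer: 1311243/6794 ≈ 193.00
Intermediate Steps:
Y = 1/6794 ≈ 0.00014719
Y + k(193) = 1/6794 + 193 = 1311243/6794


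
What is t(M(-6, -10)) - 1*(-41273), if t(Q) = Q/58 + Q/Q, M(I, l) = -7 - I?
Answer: 2393891/58 ≈ 41274.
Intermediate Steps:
t(Q) = 1 + Q/58 (t(Q) = Q*(1/58) + 1 = Q/58 + 1 = 1 + Q/58)
t(M(-6, -10)) - 1*(-41273) = (1 + (-7 - 1*(-6))/58) - 1*(-41273) = (1 + (-7 + 6)/58) + 41273 = (1 + (1/58)*(-1)) + 41273 = (1 - 1/58) + 41273 = 57/58 + 41273 = 2393891/58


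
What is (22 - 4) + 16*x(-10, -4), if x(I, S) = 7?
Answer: 130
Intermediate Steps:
(22 - 4) + 16*x(-10, -4) = (22 - 4) + 16*7 = 18 + 112 = 130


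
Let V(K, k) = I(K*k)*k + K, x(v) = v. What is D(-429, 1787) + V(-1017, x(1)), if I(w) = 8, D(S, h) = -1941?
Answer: -2950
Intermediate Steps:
V(K, k) = K + 8*k (V(K, k) = 8*k + K = K + 8*k)
D(-429, 1787) + V(-1017, x(1)) = -1941 + (-1017 + 8*1) = -1941 + (-1017 + 8) = -1941 - 1009 = -2950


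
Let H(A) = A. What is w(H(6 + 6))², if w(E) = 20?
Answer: 400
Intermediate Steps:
w(H(6 + 6))² = 20² = 400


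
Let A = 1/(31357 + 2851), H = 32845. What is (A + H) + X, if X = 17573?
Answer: 1724698945/34208 ≈ 50418.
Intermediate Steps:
A = 1/34208 ≈ 2.9233e-5
(A + H) + X = (1/34208 + 32845) + 17573 = 1123561761/34208 + 17573 = 1724698945/34208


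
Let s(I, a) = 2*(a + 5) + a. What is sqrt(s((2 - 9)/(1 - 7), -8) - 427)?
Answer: 21*I ≈ 21.0*I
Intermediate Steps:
s(I, a) = 10 + 3*a (s(I, a) = 2*(5 + a) + a = (10 + 2*a) + a = 10 + 3*a)
sqrt(s((2 - 9)/(1 - 7), -8) - 427) = sqrt((10 + 3*(-8)) - 427) = sqrt((10 - 24) - 427) = sqrt(-14 - 427) = sqrt(-441) = 21*I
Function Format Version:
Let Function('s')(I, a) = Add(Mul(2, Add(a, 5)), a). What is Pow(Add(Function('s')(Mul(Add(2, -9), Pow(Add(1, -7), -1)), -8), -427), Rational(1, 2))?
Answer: Mul(21, I) ≈ Mul(21.000, I)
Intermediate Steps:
Function('s')(I, a) = Add(10, Mul(3, a)) (Function('s')(I, a) = Add(Mul(2, Add(5, a)), a) = Add(Add(10, Mul(2, a)), a) = Add(10, Mul(3, a)))
Pow(Add(Function('s')(Mul(Add(2, -9), Pow(Add(1, -7), -1)), -8), -427), Rational(1, 2)) = Pow(Add(Add(10, Mul(3, -8)), -427), Rational(1, 2)) = Pow(Add(Add(10, -24), -427), Rational(1, 2)) = Pow(Add(-14, -427), Rational(1, 2)) = Pow(-441, Rational(1, 2)) = Mul(21, I)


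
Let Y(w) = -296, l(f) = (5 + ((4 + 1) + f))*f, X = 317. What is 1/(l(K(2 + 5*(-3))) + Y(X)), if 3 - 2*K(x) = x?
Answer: -1/152 ≈ -0.0065789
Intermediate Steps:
K(x) = 3/2 - x/2
l(f) = f*(10 + f) (l(f) = (5 + (5 + f))*f = (10 + f)*f = f*(10 + f))
1/(l(K(2 + 5*(-3))) + Y(X)) = 1/((3/2 - (2 + 5*(-3))/2)*(10 + (3/2 - (2 + 5*(-3))/2)) - 296) = 1/((3/2 - (2 - 15)/2)*(10 + (3/2 - (2 - 15)/2)) - 296) = 1/((3/2 - 1/2*(-13))*(10 + (3/2 - 1/2*(-13))) - 296) = 1/((3/2 + 13/2)*(10 + (3/2 + 13/2)) - 296) = 1/(8*(10 + 8) - 296) = 1/(8*18 - 296) = 1/(144 - 296) = 1/(-152) = -1/152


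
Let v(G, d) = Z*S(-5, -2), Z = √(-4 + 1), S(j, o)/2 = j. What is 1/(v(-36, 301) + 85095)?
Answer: 5673/482743955 + 2*I*√3/1448231865 ≈ 1.1752e-5 + 2.392e-9*I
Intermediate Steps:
S(j, o) = 2*j
Z = I*√3 (Z = √(-3) = I*√3 ≈ 1.732*I)
v(G, d) = -10*I*√3 (v(G, d) = (I*√3)*(2*(-5)) = (I*√3)*(-10) = -10*I*√3)
1/(v(-36, 301) + 85095) = 1/(-10*I*√3 + 85095) = 1/(85095 - 10*I*√3)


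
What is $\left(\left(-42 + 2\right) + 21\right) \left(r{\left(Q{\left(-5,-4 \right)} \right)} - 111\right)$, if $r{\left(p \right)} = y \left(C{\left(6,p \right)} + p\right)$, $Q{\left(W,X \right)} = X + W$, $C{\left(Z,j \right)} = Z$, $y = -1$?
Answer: $2052$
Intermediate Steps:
$Q{\left(W,X \right)} = W + X$
$r{\left(p \right)} = -6 - p$ ($r{\left(p \right)} = - (6 + p) = -6 - p$)
$\left(\left(-42 + 2\right) + 21\right) \left(r{\left(Q{\left(-5,-4 \right)} \right)} - 111\right) = \left(\left(-42 + 2\right) + 21\right) \left(\left(-6 - \left(-5 - 4\right)\right) - 111\right) = \left(-40 + 21\right) \left(\left(-6 - -9\right) - 111\right) = - 19 \left(\left(-6 + 9\right) - 111\right) = - 19 \left(3 - 111\right) = \left(-19\right) \left(-108\right) = 2052$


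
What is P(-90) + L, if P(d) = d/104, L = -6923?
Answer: -360041/52 ≈ -6923.9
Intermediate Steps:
P(d) = d/104 (P(d) = d*(1/104) = d/104)
P(-90) + L = (1/104)*(-90) - 6923 = -45/52 - 6923 = -360041/52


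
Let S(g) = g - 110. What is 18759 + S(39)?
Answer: 18688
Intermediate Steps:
S(g) = -110 + g
18759 + S(39) = 18759 + (-110 + 39) = 18759 - 71 = 18688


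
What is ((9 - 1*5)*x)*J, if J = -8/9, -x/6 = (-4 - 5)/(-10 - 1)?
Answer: 192/11 ≈ 17.455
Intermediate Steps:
x = -54/11 (x = -6*(-4 - 5)/(-10 - 1) = -(-54)/(-11) = -(-54)*(-1)/11 = -6*9/11 = -54/11 ≈ -4.9091)
J = -8/9 (J = -8*1/9 = -8/9 ≈ -0.88889)
((9 - 1*5)*x)*J = ((9 - 1*5)*(-54/11))*(-8/9) = ((9 - 5)*(-54/11))*(-8/9) = (4*(-54/11))*(-8/9) = -216/11*(-8/9) = 192/11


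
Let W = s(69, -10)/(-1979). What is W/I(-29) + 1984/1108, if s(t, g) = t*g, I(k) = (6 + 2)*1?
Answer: 4021901/2192732 ≈ 1.8342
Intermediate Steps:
I(k) = 8 (I(k) = 8*1 = 8)
s(t, g) = g*t
W = 690/1979 (W = -10*69/(-1979) = -690*(-1/1979) = 690/1979 ≈ 0.34866)
W/I(-29) + 1984/1108 = (690/1979)/8 + 1984/1108 = (690/1979)*(⅛) + 1984*(1/1108) = 345/7916 + 496/277 = 4021901/2192732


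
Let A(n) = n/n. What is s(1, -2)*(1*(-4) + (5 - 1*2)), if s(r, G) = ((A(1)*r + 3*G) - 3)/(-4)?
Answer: -2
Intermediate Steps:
A(n) = 1
s(r, G) = 3/4 - 3*G/4 - r/4 (s(r, G) = ((1*r + 3*G) - 3)/(-4) = ((r + 3*G) - 3)*(-1/4) = (-3 + r + 3*G)*(-1/4) = 3/4 - 3*G/4 - r/4)
s(1, -2)*(1*(-4) + (5 - 1*2)) = (3/4 - 3/4*(-2) - 1/4*1)*(1*(-4) + (5 - 1*2)) = (3/4 + 3/2 - 1/4)*(-4 + (5 - 2)) = 2*(-4 + 3) = 2*(-1) = -2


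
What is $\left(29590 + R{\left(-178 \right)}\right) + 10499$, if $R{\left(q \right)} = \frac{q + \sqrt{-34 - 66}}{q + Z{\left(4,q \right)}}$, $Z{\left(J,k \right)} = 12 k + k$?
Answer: $\frac{561247}{14} - \frac{5 i}{1246} \approx 40089.0 - 0.0040128 i$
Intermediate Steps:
$Z{\left(J,k \right)} = 13 k$
$R{\left(q \right)} = \frac{q + 10 i}{14 q}$ ($R{\left(q \right)} = \frac{q + \sqrt{-34 - 66}}{q + 13 q} = \frac{q + \sqrt{-100}}{14 q} = \left(q + 10 i\right) \frac{1}{14 q} = \frac{q + 10 i}{14 q}$)
$\left(29590 + R{\left(-178 \right)}\right) + 10499 = \left(29590 + \frac{-178 + 10 i}{14 \left(-178\right)}\right) + 10499 = \left(29590 + \frac{1}{14} \left(- \frac{1}{178}\right) \left(-178 + 10 i\right)\right) + 10499 = \left(29590 + \left(\frac{1}{14} - \frac{5 i}{1246}\right)\right) + 10499 = \left(\frac{414261}{14} - \frac{5 i}{1246}\right) + 10499 = \frac{561247}{14} - \frac{5 i}{1246}$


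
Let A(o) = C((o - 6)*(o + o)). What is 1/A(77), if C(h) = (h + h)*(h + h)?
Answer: 1/478209424 ≈ 2.0911e-9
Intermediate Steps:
C(h) = 4*h² (C(h) = (2*h)*(2*h) = 4*h²)
A(o) = 16*o²*(-6 + o)² (A(o) = 4*((o - 6)*(o + o))² = 4*((-6 + o)*(2*o))² = 4*(2*o*(-6 + o))² = 4*(4*o²*(-6 + o)²) = 16*o²*(-6 + o)²)
1/A(77) = 1/(16*77²*(-6 + 77)²) = 1/(16*5929*71²) = 1/(16*5929*5041) = 1/478209424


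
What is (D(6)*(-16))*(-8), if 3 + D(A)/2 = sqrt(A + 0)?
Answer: -768 + 256*sqrt(6) ≈ -140.93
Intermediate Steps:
D(A) = -6 + 2*sqrt(A) (D(A) = -6 + 2*sqrt(A + 0) = -6 + 2*sqrt(A))
(D(6)*(-16))*(-8) = ((-6 + 2*sqrt(6))*(-16))*(-8) = (96 - 32*sqrt(6))*(-8) = -768 + 256*sqrt(6)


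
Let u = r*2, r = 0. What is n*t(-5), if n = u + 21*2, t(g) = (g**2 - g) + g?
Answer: 1050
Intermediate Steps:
t(g) = g**2
u = 0 (u = 0*2 = 0)
n = 42 (n = 0 + 21*2 = 0 + 42 = 42)
n*t(-5) = 42*(-5)**2 = 42*25 = 1050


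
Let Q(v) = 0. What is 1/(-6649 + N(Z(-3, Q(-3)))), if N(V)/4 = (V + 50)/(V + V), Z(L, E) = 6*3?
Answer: -9/59773 ≈ -0.00015057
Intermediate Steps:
Z(L, E) = 18
N(V) = 2*(50 + V)/V (N(V) = 4*((V + 50)/(V + V)) = 4*((50 + V)/((2*V))) = 4*((50 + V)*(1/(2*V))) = 4*((50 + V)/(2*V)) = 2*(50 + V)/V)
1/(-6649 + N(Z(-3, Q(-3)))) = 1/(-6649 + (2 + 100/18)) = 1/(-6649 + (2 + 100*(1/18))) = 1/(-6649 + (2 + 50/9)) = 1/(-6649 + 68/9) = 1/(-59773/9) = -9/59773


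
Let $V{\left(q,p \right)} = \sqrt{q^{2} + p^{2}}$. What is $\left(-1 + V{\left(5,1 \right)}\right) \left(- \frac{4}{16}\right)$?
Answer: $\frac{1}{4} - \frac{\sqrt{26}}{4} \approx -1.0248$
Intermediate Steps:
$V{\left(q,p \right)} = \sqrt{p^{2} + q^{2}}$
$\left(-1 + V{\left(5,1 \right)}\right) \left(- \frac{4}{16}\right) = \left(-1 + \sqrt{1^{2} + 5^{2}}\right) \left(- \frac{4}{16}\right) = \left(-1 + \sqrt{1 + 25}\right) \left(\left(-4\right) \frac{1}{16}\right) = \left(-1 + \sqrt{26}\right) \left(- \frac{1}{4}\right) = \frac{1}{4} - \frac{\sqrt{26}}{4}$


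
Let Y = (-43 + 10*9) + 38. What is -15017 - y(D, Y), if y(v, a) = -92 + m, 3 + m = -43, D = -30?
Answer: -14879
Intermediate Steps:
m = -46 (m = -3 - 43 = -46)
Y = 85 (Y = (-43 + 90) + 38 = 47 + 38 = 85)
y(v, a) = -138 (y(v, a) = -92 - 46 = -138)
-15017 - y(D, Y) = -15017 - 1*(-138) = -15017 + 138 = -14879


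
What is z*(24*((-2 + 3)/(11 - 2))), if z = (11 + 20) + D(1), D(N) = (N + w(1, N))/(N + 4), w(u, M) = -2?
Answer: 1232/15 ≈ 82.133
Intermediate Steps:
D(N) = (-2 + N)/(4 + N) (D(N) = (N - 2)/(N + 4) = (-2 + N)/(4 + N))
z = 154/5 (z = (11 + 20) + (-2 + 1)/(4 + 1) = 31 - 1/5 = 154/5 ≈ 30.800)
z*(24*((-2 + 3)/(11 - 2))) = 154*(24*((-2 + 3)/(11 - 2)))/5 = 154*(24*(1/9))/5 = (154/5)*(8/3) = 1232/15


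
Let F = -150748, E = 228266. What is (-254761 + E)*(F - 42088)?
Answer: 5109189820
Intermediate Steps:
(-254761 + E)*(F - 42088) = (-254761 + 228266)*(-150748 - 42088) = -26495*(-192836) = 5109189820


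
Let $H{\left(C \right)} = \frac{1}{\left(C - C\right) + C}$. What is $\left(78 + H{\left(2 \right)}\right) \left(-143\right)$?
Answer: $- \frac{22451}{2} \approx -11226.0$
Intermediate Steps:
$H{\left(C \right)} = \frac{1}{C}$ ($H{\left(C \right)} = \frac{1}{0 + C} = \frac{1}{C}$)
$\left(78 + H{\left(2 \right)}\right) \left(-143\right) = \left(78 + \frac{1}{2}\right) \left(-143\right) = \frac{157}{2} \left(-143\right) = - \frac{22451}{2}$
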